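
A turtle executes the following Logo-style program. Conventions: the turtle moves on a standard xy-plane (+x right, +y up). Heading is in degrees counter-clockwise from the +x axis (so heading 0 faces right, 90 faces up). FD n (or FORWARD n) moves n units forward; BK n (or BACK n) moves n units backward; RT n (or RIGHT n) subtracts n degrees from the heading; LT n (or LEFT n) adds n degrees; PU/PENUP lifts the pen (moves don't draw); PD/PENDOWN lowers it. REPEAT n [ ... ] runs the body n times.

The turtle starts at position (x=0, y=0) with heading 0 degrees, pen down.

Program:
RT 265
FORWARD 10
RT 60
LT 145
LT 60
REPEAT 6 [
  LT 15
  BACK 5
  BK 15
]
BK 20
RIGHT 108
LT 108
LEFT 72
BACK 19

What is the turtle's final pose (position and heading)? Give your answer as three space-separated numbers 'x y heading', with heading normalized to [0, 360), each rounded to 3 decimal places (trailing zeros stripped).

Executing turtle program step by step:
Start: pos=(0,0), heading=0, pen down
RT 265: heading 0 -> 95
FD 10: (0,0) -> (-0.872,9.962) [heading=95, draw]
RT 60: heading 95 -> 35
LT 145: heading 35 -> 180
LT 60: heading 180 -> 240
REPEAT 6 [
  -- iteration 1/6 --
  LT 15: heading 240 -> 255
  BK 5: (-0.872,9.962) -> (0.423,14.792) [heading=255, draw]
  BK 15: (0.423,14.792) -> (4.305,29.28) [heading=255, draw]
  -- iteration 2/6 --
  LT 15: heading 255 -> 270
  BK 5: (4.305,29.28) -> (4.305,34.28) [heading=270, draw]
  BK 15: (4.305,34.28) -> (4.305,49.28) [heading=270, draw]
  -- iteration 3/6 --
  LT 15: heading 270 -> 285
  BK 5: (4.305,49.28) -> (3.011,54.11) [heading=285, draw]
  BK 15: (3.011,54.11) -> (-0.872,68.599) [heading=285, draw]
  -- iteration 4/6 --
  LT 15: heading 285 -> 300
  BK 5: (-0.872,68.599) -> (-3.372,72.929) [heading=300, draw]
  BK 15: (-3.372,72.929) -> (-10.872,85.919) [heading=300, draw]
  -- iteration 5/6 --
  LT 15: heading 300 -> 315
  BK 5: (-10.872,85.919) -> (-14.407,89.455) [heading=315, draw]
  BK 15: (-14.407,89.455) -> (-25.014,100.062) [heading=315, draw]
  -- iteration 6/6 --
  LT 15: heading 315 -> 330
  BK 5: (-25.014,100.062) -> (-29.344,102.562) [heading=330, draw]
  BK 15: (-29.344,102.562) -> (-42.334,110.062) [heading=330, draw]
]
BK 20: (-42.334,110.062) -> (-59.655,120.062) [heading=330, draw]
RT 108: heading 330 -> 222
LT 108: heading 222 -> 330
LT 72: heading 330 -> 42
BK 19: (-59.655,120.062) -> (-73.774,107.348) [heading=42, draw]
Final: pos=(-73.774,107.348), heading=42, 15 segment(s) drawn

Answer: -73.774 107.348 42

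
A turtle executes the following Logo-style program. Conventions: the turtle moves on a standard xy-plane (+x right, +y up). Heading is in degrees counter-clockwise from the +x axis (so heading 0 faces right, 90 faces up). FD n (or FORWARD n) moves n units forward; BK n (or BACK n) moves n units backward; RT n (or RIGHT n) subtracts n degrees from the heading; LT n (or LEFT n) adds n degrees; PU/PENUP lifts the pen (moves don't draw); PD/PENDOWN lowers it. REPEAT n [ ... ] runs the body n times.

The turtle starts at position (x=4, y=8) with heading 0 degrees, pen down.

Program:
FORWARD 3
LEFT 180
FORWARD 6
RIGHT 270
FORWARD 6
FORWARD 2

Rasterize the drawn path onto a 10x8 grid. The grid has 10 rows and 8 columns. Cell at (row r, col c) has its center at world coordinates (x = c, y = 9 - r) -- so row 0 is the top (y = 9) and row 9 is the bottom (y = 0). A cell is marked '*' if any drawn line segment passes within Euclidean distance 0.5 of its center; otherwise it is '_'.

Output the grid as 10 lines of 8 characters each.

Answer: ________
_*******
_*______
_*______
_*______
_*______
_*______
_*______
_*______
_*______

Derivation:
Segment 0: (4,8) -> (7,8)
Segment 1: (7,8) -> (1,8)
Segment 2: (1,8) -> (1,2)
Segment 3: (1,2) -> (1,0)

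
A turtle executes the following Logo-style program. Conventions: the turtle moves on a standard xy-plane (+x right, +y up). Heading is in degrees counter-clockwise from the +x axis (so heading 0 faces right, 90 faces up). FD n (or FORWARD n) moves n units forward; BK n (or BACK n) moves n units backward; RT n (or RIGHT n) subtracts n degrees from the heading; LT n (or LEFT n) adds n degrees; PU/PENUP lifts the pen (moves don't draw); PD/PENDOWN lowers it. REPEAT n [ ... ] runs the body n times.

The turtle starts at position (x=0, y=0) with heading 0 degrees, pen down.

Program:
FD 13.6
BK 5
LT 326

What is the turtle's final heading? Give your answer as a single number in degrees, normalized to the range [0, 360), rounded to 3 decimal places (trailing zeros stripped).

Executing turtle program step by step:
Start: pos=(0,0), heading=0, pen down
FD 13.6: (0,0) -> (13.6,0) [heading=0, draw]
BK 5: (13.6,0) -> (8.6,0) [heading=0, draw]
LT 326: heading 0 -> 326
Final: pos=(8.6,0), heading=326, 2 segment(s) drawn

Answer: 326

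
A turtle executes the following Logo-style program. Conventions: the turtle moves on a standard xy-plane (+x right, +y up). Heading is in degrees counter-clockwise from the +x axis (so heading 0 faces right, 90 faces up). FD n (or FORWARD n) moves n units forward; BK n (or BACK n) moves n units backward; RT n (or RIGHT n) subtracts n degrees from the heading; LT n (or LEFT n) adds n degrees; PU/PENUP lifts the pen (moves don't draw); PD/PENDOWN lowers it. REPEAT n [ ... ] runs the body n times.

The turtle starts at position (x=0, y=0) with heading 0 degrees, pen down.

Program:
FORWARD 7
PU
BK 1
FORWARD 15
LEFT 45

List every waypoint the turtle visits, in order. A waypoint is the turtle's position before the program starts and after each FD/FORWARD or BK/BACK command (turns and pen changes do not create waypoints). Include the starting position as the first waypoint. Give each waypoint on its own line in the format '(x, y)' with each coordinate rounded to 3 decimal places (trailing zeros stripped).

Executing turtle program step by step:
Start: pos=(0,0), heading=0, pen down
FD 7: (0,0) -> (7,0) [heading=0, draw]
PU: pen up
BK 1: (7,0) -> (6,0) [heading=0, move]
FD 15: (6,0) -> (21,0) [heading=0, move]
LT 45: heading 0 -> 45
Final: pos=(21,0), heading=45, 1 segment(s) drawn
Waypoints (4 total):
(0, 0)
(7, 0)
(6, 0)
(21, 0)

Answer: (0, 0)
(7, 0)
(6, 0)
(21, 0)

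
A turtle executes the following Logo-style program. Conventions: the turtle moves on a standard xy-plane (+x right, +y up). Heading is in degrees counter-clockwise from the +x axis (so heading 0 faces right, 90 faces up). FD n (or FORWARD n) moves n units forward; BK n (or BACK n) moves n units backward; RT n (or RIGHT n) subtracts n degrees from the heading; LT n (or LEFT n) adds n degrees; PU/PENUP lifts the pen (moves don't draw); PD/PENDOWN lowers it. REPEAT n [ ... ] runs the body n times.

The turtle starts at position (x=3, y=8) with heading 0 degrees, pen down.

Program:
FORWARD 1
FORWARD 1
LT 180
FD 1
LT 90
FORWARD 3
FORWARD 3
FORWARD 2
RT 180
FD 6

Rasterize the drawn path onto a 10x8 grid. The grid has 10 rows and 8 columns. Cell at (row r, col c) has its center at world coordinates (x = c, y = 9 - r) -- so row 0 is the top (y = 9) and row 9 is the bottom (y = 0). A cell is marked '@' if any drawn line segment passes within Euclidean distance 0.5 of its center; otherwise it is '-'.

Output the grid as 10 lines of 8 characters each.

Segment 0: (3,8) -> (4,8)
Segment 1: (4,8) -> (5,8)
Segment 2: (5,8) -> (4,8)
Segment 3: (4,8) -> (4,5)
Segment 4: (4,5) -> (4,2)
Segment 5: (4,2) -> (4,0)
Segment 6: (4,0) -> (4,6)

Answer: --------
---@@@--
----@---
----@---
----@---
----@---
----@---
----@---
----@---
----@---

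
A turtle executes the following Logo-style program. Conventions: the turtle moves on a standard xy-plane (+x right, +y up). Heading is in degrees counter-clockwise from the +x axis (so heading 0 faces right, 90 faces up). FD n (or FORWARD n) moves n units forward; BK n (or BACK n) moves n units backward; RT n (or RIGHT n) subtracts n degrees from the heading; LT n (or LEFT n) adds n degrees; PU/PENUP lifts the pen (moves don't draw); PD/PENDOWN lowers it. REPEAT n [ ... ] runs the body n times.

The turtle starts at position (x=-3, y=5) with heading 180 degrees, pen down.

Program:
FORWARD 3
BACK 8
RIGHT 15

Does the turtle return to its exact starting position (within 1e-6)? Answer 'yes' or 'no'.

Answer: no

Derivation:
Executing turtle program step by step:
Start: pos=(-3,5), heading=180, pen down
FD 3: (-3,5) -> (-6,5) [heading=180, draw]
BK 8: (-6,5) -> (2,5) [heading=180, draw]
RT 15: heading 180 -> 165
Final: pos=(2,5), heading=165, 2 segment(s) drawn

Start position: (-3, 5)
Final position: (2, 5)
Distance = 5; >= 1e-6 -> NOT closed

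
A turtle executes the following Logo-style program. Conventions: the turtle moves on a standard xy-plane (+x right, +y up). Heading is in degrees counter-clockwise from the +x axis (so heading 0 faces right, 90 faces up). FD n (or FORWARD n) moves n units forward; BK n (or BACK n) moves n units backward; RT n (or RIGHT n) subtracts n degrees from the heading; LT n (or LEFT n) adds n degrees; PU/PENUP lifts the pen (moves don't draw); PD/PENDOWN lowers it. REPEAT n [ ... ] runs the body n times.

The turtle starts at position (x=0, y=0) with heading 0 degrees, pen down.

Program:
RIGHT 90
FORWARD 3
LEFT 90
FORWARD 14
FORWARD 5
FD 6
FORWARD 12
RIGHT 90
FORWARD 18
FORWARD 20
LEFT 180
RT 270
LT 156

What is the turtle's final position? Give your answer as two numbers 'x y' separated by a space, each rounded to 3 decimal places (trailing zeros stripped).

Answer: 37 -41

Derivation:
Executing turtle program step by step:
Start: pos=(0,0), heading=0, pen down
RT 90: heading 0 -> 270
FD 3: (0,0) -> (0,-3) [heading=270, draw]
LT 90: heading 270 -> 0
FD 14: (0,-3) -> (14,-3) [heading=0, draw]
FD 5: (14,-3) -> (19,-3) [heading=0, draw]
FD 6: (19,-3) -> (25,-3) [heading=0, draw]
FD 12: (25,-3) -> (37,-3) [heading=0, draw]
RT 90: heading 0 -> 270
FD 18: (37,-3) -> (37,-21) [heading=270, draw]
FD 20: (37,-21) -> (37,-41) [heading=270, draw]
LT 180: heading 270 -> 90
RT 270: heading 90 -> 180
LT 156: heading 180 -> 336
Final: pos=(37,-41), heading=336, 7 segment(s) drawn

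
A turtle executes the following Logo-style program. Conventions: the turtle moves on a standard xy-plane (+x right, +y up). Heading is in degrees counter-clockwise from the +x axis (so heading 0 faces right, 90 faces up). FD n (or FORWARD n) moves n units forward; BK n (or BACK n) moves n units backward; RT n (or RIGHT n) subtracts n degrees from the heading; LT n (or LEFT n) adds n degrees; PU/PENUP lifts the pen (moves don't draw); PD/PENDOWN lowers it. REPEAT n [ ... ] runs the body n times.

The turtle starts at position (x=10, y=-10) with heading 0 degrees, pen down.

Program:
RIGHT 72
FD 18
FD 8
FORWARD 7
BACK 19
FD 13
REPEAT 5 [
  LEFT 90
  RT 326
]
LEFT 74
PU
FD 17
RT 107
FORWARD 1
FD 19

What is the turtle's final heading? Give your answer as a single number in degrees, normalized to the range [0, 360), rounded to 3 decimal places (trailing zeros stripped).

Answer: 155

Derivation:
Executing turtle program step by step:
Start: pos=(10,-10), heading=0, pen down
RT 72: heading 0 -> 288
FD 18: (10,-10) -> (15.562,-27.119) [heading=288, draw]
FD 8: (15.562,-27.119) -> (18.034,-34.727) [heading=288, draw]
FD 7: (18.034,-34.727) -> (20.198,-41.385) [heading=288, draw]
BK 19: (20.198,-41.385) -> (14.326,-23.315) [heading=288, draw]
FD 13: (14.326,-23.315) -> (18.343,-35.679) [heading=288, draw]
REPEAT 5 [
  -- iteration 1/5 --
  LT 90: heading 288 -> 18
  RT 326: heading 18 -> 52
  -- iteration 2/5 --
  LT 90: heading 52 -> 142
  RT 326: heading 142 -> 176
  -- iteration 3/5 --
  LT 90: heading 176 -> 266
  RT 326: heading 266 -> 300
  -- iteration 4/5 --
  LT 90: heading 300 -> 30
  RT 326: heading 30 -> 64
  -- iteration 5/5 --
  LT 90: heading 64 -> 154
  RT 326: heading 154 -> 188
]
LT 74: heading 188 -> 262
PU: pen up
FD 17: (18.343,-35.679) -> (15.978,-52.513) [heading=262, move]
RT 107: heading 262 -> 155
FD 1: (15.978,-52.513) -> (15.071,-52.09) [heading=155, move]
FD 19: (15.071,-52.09) -> (-2.149,-44.061) [heading=155, move]
Final: pos=(-2.149,-44.061), heading=155, 5 segment(s) drawn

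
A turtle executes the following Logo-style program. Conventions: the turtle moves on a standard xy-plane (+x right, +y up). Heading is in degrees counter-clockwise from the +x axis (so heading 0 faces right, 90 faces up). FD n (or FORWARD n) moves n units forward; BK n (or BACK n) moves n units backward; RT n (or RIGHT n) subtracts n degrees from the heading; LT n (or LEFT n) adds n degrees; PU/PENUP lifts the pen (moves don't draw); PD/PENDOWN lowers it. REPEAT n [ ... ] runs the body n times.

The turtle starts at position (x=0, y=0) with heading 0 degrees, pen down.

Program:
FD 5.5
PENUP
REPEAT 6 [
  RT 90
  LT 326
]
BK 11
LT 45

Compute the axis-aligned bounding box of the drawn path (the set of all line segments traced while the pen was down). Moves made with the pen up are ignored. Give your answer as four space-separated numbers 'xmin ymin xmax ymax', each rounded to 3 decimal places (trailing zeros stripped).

Executing turtle program step by step:
Start: pos=(0,0), heading=0, pen down
FD 5.5: (0,0) -> (5.5,0) [heading=0, draw]
PU: pen up
REPEAT 6 [
  -- iteration 1/6 --
  RT 90: heading 0 -> 270
  LT 326: heading 270 -> 236
  -- iteration 2/6 --
  RT 90: heading 236 -> 146
  LT 326: heading 146 -> 112
  -- iteration 3/6 --
  RT 90: heading 112 -> 22
  LT 326: heading 22 -> 348
  -- iteration 4/6 --
  RT 90: heading 348 -> 258
  LT 326: heading 258 -> 224
  -- iteration 5/6 --
  RT 90: heading 224 -> 134
  LT 326: heading 134 -> 100
  -- iteration 6/6 --
  RT 90: heading 100 -> 10
  LT 326: heading 10 -> 336
]
BK 11: (5.5,0) -> (-4.549,4.474) [heading=336, move]
LT 45: heading 336 -> 21
Final: pos=(-4.549,4.474), heading=21, 1 segment(s) drawn

Segment endpoints: x in {0, 5.5}, y in {0}
xmin=0, ymin=0, xmax=5.5, ymax=0

Answer: 0 0 5.5 0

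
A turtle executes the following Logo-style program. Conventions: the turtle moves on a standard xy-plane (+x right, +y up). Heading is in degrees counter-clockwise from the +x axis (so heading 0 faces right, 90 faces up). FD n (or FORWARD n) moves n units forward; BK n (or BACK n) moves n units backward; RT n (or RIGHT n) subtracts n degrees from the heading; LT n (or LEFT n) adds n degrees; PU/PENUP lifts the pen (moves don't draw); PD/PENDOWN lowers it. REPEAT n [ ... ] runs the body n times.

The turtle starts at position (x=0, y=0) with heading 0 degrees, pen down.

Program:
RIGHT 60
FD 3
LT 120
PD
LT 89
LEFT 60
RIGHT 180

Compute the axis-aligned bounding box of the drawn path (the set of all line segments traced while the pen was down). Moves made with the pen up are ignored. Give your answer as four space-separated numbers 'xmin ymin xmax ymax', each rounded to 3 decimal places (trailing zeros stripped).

Executing turtle program step by step:
Start: pos=(0,0), heading=0, pen down
RT 60: heading 0 -> 300
FD 3: (0,0) -> (1.5,-2.598) [heading=300, draw]
LT 120: heading 300 -> 60
PD: pen down
LT 89: heading 60 -> 149
LT 60: heading 149 -> 209
RT 180: heading 209 -> 29
Final: pos=(1.5,-2.598), heading=29, 1 segment(s) drawn

Segment endpoints: x in {0, 1.5}, y in {-2.598, 0}
xmin=0, ymin=-2.598, xmax=1.5, ymax=0

Answer: 0 -2.598 1.5 0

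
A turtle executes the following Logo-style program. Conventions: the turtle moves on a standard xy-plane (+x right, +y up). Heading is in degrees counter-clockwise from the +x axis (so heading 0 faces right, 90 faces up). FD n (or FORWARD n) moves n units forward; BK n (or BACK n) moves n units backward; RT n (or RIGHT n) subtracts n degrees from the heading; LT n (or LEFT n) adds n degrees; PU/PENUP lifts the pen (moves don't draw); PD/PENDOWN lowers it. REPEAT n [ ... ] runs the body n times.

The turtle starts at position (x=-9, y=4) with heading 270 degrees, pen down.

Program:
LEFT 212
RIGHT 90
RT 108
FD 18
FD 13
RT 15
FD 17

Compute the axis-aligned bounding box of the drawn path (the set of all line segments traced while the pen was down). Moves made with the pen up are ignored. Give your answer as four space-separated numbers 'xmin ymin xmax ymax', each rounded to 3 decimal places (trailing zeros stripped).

Answer: -9 -43.077 -1.5 4

Derivation:
Executing turtle program step by step:
Start: pos=(-9,4), heading=270, pen down
LT 212: heading 270 -> 122
RT 90: heading 122 -> 32
RT 108: heading 32 -> 284
FD 18: (-9,4) -> (-4.645,-13.465) [heading=284, draw]
FD 13: (-4.645,-13.465) -> (-1.5,-26.079) [heading=284, draw]
RT 15: heading 284 -> 269
FD 17: (-1.5,-26.079) -> (-1.797,-43.077) [heading=269, draw]
Final: pos=(-1.797,-43.077), heading=269, 3 segment(s) drawn

Segment endpoints: x in {-9, -4.645, -1.797, -1.5}, y in {-43.077, -26.079, -13.465, 4}
xmin=-9, ymin=-43.077, xmax=-1.5, ymax=4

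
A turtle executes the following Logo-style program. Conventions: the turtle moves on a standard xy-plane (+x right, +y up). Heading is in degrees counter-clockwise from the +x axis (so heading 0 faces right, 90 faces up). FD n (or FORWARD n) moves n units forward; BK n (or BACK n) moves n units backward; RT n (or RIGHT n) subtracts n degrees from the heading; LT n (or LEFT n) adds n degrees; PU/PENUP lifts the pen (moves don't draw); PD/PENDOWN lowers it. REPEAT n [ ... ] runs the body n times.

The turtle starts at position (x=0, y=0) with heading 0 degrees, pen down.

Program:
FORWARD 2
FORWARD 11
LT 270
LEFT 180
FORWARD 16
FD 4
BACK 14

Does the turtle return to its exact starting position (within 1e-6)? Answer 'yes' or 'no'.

Answer: no

Derivation:
Executing turtle program step by step:
Start: pos=(0,0), heading=0, pen down
FD 2: (0,0) -> (2,0) [heading=0, draw]
FD 11: (2,0) -> (13,0) [heading=0, draw]
LT 270: heading 0 -> 270
LT 180: heading 270 -> 90
FD 16: (13,0) -> (13,16) [heading=90, draw]
FD 4: (13,16) -> (13,20) [heading=90, draw]
BK 14: (13,20) -> (13,6) [heading=90, draw]
Final: pos=(13,6), heading=90, 5 segment(s) drawn

Start position: (0, 0)
Final position: (13, 6)
Distance = 14.318; >= 1e-6 -> NOT closed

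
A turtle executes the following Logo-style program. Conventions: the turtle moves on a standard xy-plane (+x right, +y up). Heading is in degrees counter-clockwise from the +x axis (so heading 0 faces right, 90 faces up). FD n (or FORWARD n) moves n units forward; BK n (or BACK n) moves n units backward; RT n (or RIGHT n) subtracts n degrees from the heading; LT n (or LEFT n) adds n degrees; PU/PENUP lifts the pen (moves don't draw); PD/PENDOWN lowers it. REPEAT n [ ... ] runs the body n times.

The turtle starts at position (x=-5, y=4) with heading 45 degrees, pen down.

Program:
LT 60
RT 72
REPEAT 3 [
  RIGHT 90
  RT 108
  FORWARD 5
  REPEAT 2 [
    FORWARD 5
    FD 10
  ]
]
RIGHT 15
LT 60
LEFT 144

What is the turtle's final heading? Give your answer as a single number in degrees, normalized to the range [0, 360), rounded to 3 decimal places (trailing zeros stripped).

Answer: 348

Derivation:
Executing turtle program step by step:
Start: pos=(-5,4), heading=45, pen down
LT 60: heading 45 -> 105
RT 72: heading 105 -> 33
REPEAT 3 [
  -- iteration 1/3 --
  RT 90: heading 33 -> 303
  RT 108: heading 303 -> 195
  FD 5: (-5,4) -> (-9.83,2.706) [heading=195, draw]
  REPEAT 2 [
    -- iteration 1/2 --
    FD 5: (-9.83,2.706) -> (-14.659,1.412) [heading=195, draw]
    FD 10: (-14.659,1.412) -> (-24.319,-1.176) [heading=195, draw]
    -- iteration 2/2 --
    FD 5: (-24.319,-1.176) -> (-29.148,-2.47) [heading=195, draw]
    FD 10: (-29.148,-2.47) -> (-38.807,-5.059) [heading=195, draw]
  ]
  -- iteration 2/3 --
  RT 90: heading 195 -> 105
  RT 108: heading 105 -> 357
  FD 5: (-38.807,-5.059) -> (-33.814,-5.32) [heading=357, draw]
  REPEAT 2 [
    -- iteration 1/2 --
    FD 5: (-33.814,-5.32) -> (-28.821,-5.582) [heading=357, draw]
    FD 10: (-28.821,-5.582) -> (-18.835,-6.105) [heading=357, draw]
    -- iteration 2/2 --
    FD 5: (-18.835,-6.105) -> (-13.842,-6.367) [heading=357, draw]
    FD 10: (-13.842,-6.367) -> (-3.855,-6.89) [heading=357, draw]
  ]
  -- iteration 3/3 --
  RT 90: heading 357 -> 267
  RT 108: heading 267 -> 159
  FD 5: (-3.855,-6.89) -> (-8.523,-5.099) [heading=159, draw]
  REPEAT 2 [
    -- iteration 1/2 --
    FD 5: (-8.523,-5.099) -> (-13.191,-3.307) [heading=159, draw]
    FD 10: (-13.191,-3.307) -> (-22.527,0.277) [heading=159, draw]
    -- iteration 2/2 --
    FD 5: (-22.527,0.277) -> (-27.195,2.069) [heading=159, draw]
    FD 10: (-27.195,2.069) -> (-36.531,5.652) [heading=159, draw]
  ]
]
RT 15: heading 159 -> 144
LT 60: heading 144 -> 204
LT 144: heading 204 -> 348
Final: pos=(-36.531,5.652), heading=348, 15 segment(s) drawn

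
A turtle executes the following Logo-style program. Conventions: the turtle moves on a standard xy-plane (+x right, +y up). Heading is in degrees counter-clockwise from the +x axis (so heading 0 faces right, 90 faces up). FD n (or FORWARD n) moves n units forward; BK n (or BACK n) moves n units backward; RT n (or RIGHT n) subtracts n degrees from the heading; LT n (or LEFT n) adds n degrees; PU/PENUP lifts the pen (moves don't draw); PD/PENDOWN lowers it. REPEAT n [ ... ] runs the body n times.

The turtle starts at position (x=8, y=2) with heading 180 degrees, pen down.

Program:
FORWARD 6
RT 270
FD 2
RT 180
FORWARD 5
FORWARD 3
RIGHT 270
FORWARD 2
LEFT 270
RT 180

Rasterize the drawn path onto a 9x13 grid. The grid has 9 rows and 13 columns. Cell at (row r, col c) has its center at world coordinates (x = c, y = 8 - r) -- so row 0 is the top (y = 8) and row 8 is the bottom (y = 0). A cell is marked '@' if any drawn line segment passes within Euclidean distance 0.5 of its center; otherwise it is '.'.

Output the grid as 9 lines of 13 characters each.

Segment 0: (8,2) -> (2,2)
Segment 1: (2,2) -> (2,0)
Segment 2: (2,0) -> (2,5)
Segment 3: (2,5) -> (2,8)
Segment 4: (2,8) -> (-0,8)

Answer: @@@..........
..@..........
..@..........
..@..........
..@..........
..@..........
..@@@@@@@....
..@..........
..@..........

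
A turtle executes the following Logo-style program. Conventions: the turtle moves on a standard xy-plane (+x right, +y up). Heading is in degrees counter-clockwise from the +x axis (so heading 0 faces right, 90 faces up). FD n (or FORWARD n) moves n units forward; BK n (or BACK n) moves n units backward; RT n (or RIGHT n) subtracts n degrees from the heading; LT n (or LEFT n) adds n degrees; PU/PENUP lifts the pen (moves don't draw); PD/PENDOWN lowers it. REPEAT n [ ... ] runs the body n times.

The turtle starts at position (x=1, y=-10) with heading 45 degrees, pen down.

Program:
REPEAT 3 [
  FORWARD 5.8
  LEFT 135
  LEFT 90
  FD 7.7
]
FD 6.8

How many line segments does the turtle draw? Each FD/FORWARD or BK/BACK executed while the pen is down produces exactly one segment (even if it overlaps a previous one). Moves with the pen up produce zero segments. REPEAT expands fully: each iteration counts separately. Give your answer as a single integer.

Answer: 7

Derivation:
Executing turtle program step by step:
Start: pos=(1,-10), heading=45, pen down
REPEAT 3 [
  -- iteration 1/3 --
  FD 5.8: (1,-10) -> (5.101,-5.899) [heading=45, draw]
  LT 135: heading 45 -> 180
  LT 90: heading 180 -> 270
  FD 7.7: (5.101,-5.899) -> (5.101,-13.599) [heading=270, draw]
  -- iteration 2/3 --
  FD 5.8: (5.101,-13.599) -> (5.101,-19.399) [heading=270, draw]
  LT 135: heading 270 -> 45
  LT 90: heading 45 -> 135
  FD 7.7: (5.101,-19.399) -> (-0.344,-13.954) [heading=135, draw]
  -- iteration 3/3 --
  FD 5.8: (-0.344,-13.954) -> (-4.445,-9.853) [heading=135, draw]
  LT 135: heading 135 -> 270
  LT 90: heading 270 -> 0
  FD 7.7: (-4.445,-9.853) -> (3.255,-9.853) [heading=0, draw]
]
FD 6.8: (3.255,-9.853) -> (10.055,-9.853) [heading=0, draw]
Final: pos=(10.055,-9.853), heading=0, 7 segment(s) drawn
Segments drawn: 7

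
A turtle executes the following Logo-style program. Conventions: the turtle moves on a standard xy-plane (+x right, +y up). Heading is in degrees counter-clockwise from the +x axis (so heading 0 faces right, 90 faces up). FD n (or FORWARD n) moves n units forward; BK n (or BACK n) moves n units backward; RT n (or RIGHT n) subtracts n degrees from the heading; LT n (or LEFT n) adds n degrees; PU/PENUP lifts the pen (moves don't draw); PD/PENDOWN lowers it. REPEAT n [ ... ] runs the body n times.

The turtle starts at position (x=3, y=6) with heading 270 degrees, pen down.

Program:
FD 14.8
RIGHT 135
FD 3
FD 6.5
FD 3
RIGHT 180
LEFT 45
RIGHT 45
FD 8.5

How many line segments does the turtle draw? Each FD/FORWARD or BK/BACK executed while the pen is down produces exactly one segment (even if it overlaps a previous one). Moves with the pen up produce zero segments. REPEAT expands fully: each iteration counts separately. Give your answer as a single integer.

Answer: 5

Derivation:
Executing turtle program step by step:
Start: pos=(3,6), heading=270, pen down
FD 14.8: (3,6) -> (3,-8.8) [heading=270, draw]
RT 135: heading 270 -> 135
FD 3: (3,-8.8) -> (0.879,-6.679) [heading=135, draw]
FD 6.5: (0.879,-6.679) -> (-3.718,-2.082) [heading=135, draw]
FD 3: (-3.718,-2.082) -> (-5.839,0.039) [heading=135, draw]
RT 180: heading 135 -> 315
LT 45: heading 315 -> 0
RT 45: heading 0 -> 315
FD 8.5: (-5.839,0.039) -> (0.172,-5.972) [heading=315, draw]
Final: pos=(0.172,-5.972), heading=315, 5 segment(s) drawn
Segments drawn: 5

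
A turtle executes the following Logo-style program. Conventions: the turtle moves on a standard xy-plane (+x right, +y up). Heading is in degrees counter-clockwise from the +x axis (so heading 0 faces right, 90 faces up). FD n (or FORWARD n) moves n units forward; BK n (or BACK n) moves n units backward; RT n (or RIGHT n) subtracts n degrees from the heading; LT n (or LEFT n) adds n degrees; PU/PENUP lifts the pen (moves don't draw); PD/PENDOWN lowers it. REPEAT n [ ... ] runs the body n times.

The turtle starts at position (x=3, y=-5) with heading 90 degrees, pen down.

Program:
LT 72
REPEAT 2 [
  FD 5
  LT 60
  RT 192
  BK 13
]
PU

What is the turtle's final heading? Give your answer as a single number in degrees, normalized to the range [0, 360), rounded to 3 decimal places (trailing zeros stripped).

Answer: 258

Derivation:
Executing turtle program step by step:
Start: pos=(3,-5), heading=90, pen down
LT 72: heading 90 -> 162
REPEAT 2 [
  -- iteration 1/2 --
  FD 5: (3,-5) -> (-1.755,-3.455) [heading=162, draw]
  LT 60: heading 162 -> 222
  RT 192: heading 222 -> 30
  BK 13: (-1.755,-3.455) -> (-13.014,-9.955) [heading=30, draw]
  -- iteration 2/2 --
  FD 5: (-13.014,-9.955) -> (-8.683,-7.455) [heading=30, draw]
  LT 60: heading 30 -> 90
  RT 192: heading 90 -> 258
  BK 13: (-8.683,-7.455) -> (-5.981,5.261) [heading=258, draw]
]
PU: pen up
Final: pos=(-5.981,5.261), heading=258, 4 segment(s) drawn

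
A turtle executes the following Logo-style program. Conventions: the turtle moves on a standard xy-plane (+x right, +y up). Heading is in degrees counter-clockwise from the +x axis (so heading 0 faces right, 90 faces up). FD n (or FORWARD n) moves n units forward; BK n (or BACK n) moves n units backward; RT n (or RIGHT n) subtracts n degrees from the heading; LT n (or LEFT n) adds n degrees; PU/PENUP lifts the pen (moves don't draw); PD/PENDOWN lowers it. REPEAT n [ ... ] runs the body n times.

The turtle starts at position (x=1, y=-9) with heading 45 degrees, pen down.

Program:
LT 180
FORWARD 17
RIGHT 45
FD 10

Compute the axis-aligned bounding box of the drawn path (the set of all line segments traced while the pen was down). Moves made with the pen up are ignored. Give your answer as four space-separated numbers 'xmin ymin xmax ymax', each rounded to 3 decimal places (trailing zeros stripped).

Answer: -21.021 -21.021 1 -9

Derivation:
Executing turtle program step by step:
Start: pos=(1,-9), heading=45, pen down
LT 180: heading 45 -> 225
FD 17: (1,-9) -> (-11.021,-21.021) [heading=225, draw]
RT 45: heading 225 -> 180
FD 10: (-11.021,-21.021) -> (-21.021,-21.021) [heading=180, draw]
Final: pos=(-21.021,-21.021), heading=180, 2 segment(s) drawn

Segment endpoints: x in {-21.021, -11.021, 1}, y in {-21.021, -9}
xmin=-21.021, ymin=-21.021, xmax=1, ymax=-9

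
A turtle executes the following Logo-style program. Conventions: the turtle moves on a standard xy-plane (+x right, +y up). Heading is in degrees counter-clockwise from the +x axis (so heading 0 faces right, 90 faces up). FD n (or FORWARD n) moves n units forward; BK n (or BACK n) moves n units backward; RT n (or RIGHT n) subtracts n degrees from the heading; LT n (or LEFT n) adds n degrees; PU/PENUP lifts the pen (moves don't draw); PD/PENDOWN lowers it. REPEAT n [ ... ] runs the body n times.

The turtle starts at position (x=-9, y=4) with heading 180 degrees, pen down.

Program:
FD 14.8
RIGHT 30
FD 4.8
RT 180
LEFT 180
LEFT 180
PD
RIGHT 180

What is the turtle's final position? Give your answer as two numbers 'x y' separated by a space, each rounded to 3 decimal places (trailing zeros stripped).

Executing turtle program step by step:
Start: pos=(-9,4), heading=180, pen down
FD 14.8: (-9,4) -> (-23.8,4) [heading=180, draw]
RT 30: heading 180 -> 150
FD 4.8: (-23.8,4) -> (-27.957,6.4) [heading=150, draw]
RT 180: heading 150 -> 330
LT 180: heading 330 -> 150
LT 180: heading 150 -> 330
PD: pen down
RT 180: heading 330 -> 150
Final: pos=(-27.957,6.4), heading=150, 2 segment(s) drawn

Answer: -27.957 6.4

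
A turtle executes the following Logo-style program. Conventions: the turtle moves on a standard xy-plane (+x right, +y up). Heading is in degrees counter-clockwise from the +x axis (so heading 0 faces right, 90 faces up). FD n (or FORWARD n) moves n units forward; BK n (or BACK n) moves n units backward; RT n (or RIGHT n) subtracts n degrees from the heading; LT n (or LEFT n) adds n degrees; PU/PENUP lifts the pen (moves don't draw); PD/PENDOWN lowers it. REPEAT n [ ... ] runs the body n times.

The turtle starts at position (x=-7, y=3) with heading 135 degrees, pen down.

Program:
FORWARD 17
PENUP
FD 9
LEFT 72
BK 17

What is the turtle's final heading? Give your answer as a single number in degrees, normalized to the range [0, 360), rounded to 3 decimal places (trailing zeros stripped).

Answer: 207

Derivation:
Executing turtle program step by step:
Start: pos=(-7,3), heading=135, pen down
FD 17: (-7,3) -> (-19.021,15.021) [heading=135, draw]
PU: pen up
FD 9: (-19.021,15.021) -> (-25.385,21.385) [heading=135, move]
LT 72: heading 135 -> 207
BK 17: (-25.385,21.385) -> (-10.238,29.103) [heading=207, move]
Final: pos=(-10.238,29.103), heading=207, 1 segment(s) drawn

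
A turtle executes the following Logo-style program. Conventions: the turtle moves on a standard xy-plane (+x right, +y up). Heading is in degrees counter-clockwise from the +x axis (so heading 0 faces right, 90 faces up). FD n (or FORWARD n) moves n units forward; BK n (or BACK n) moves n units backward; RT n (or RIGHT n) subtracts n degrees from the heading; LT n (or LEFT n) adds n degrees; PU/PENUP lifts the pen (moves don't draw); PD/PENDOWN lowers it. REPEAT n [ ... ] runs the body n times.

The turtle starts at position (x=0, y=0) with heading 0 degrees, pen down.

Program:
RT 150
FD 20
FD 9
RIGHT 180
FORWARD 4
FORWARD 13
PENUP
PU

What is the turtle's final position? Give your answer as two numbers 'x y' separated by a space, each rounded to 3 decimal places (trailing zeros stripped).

Executing turtle program step by step:
Start: pos=(0,0), heading=0, pen down
RT 150: heading 0 -> 210
FD 20: (0,0) -> (-17.321,-10) [heading=210, draw]
FD 9: (-17.321,-10) -> (-25.115,-14.5) [heading=210, draw]
RT 180: heading 210 -> 30
FD 4: (-25.115,-14.5) -> (-21.651,-12.5) [heading=30, draw]
FD 13: (-21.651,-12.5) -> (-10.392,-6) [heading=30, draw]
PU: pen up
PU: pen up
Final: pos=(-10.392,-6), heading=30, 4 segment(s) drawn

Answer: -10.392 -6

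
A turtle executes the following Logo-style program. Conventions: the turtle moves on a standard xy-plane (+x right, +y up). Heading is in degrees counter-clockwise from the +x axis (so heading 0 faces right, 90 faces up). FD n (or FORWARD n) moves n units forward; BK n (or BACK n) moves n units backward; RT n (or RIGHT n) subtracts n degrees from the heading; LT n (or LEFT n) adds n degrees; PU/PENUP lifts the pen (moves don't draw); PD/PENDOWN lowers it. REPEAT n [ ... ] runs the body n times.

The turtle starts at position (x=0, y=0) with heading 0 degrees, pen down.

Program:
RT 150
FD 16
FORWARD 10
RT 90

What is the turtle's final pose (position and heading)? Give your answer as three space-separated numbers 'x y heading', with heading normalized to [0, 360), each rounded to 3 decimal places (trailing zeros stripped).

Executing turtle program step by step:
Start: pos=(0,0), heading=0, pen down
RT 150: heading 0 -> 210
FD 16: (0,0) -> (-13.856,-8) [heading=210, draw]
FD 10: (-13.856,-8) -> (-22.517,-13) [heading=210, draw]
RT 90: heading 210 -> 120
Final: pos=(-22.517,-13), heading=120, 2 segment(s) drawn

Answer: -22.517 -13 120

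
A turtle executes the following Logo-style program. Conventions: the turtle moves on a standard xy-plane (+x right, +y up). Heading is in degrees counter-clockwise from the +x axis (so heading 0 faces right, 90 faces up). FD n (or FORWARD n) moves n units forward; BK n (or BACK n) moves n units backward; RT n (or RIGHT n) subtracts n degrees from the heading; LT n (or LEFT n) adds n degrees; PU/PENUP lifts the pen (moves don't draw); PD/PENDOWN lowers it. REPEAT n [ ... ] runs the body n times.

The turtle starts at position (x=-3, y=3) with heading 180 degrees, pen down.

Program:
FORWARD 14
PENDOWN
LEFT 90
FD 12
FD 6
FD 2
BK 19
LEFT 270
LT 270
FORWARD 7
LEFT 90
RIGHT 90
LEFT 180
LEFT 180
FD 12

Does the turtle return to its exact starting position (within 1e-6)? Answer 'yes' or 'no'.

Answer: no

Derivation:
Executing turtle program step by step:
Start: pos=(-3,3), heading=180, pen down
FD 14: (-3,3) -> (-17,3) [heading=180, draw]
PD: pen down
LT 90: heading 180 -> 270
FD 12: (-17,3) -> (-17,-9) [heading=270, draw]
FD 6: (-17,-9) -> (-17,-15) [heading=270, draw]
FD 2: (-17,-15) -> (-17,-17) [heading=270, draw]
BK 19: (-17,-17) -> (-17,2) [heading=270, draw]
LT 270: heading 270 -> 180
LT 270: heading 180 -> 90
FD 7: (-17,2) -> (-17,9) [heading=90, draw]
LT 90: heading 90 -> 180
RT 90: heading 180 -> 90
LT 180: heading 90 -> 270
LT 180: heading 270 -> 90
FD 12: (-17,9) -> (-17,21) [heading=90, draw]
Final: pos=(-17,21), heading=90, 7 segment(s) drawn

Start position: (-3, 3)
Final position: (-17, 21)
Distance = 22.804; >= 1e-6 -> NOT closed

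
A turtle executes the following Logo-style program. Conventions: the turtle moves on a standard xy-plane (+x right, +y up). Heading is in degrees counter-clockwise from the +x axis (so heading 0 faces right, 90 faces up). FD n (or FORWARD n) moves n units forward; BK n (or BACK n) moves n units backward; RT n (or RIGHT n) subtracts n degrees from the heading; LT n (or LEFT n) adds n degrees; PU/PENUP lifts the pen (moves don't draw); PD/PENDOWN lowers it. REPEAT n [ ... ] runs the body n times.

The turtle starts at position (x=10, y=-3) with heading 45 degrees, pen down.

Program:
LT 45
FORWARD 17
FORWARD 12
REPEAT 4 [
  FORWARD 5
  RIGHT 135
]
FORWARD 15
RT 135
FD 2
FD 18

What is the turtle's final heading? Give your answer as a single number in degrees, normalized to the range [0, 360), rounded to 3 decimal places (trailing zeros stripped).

Executing turtle program step by step:
Start: pos=(10,-3), heading=45, pen down
LT 45: heading 45 -> 90
FD 17: (10,-3) -> (10,14) [heading=90, draw]
FD 12: (10,14) -> (10,26) [heading=90, draw]
REPEAT 4 [
  -- iteration 1/4 --
  FD 5: (10,26) -> (10,31) [heading=90, draw]
  RT 135: heading 90 -> 315
  -- iteration 2/4 --
  FD 5: (10,31) -> (13.536,27.464) [heading=315, draw]
  RT 135: heading 315 -> 180
  -- iteration 3/4 --
  FD 5: (13.536,27.464) -> (8.536,27.464) [heading=180, draw]
  RT 135: heading 180 -> 45
  -- iteration 4/4 --
  FD 5: (8.536,27.464) -> (12.071,31) [heading=45, draw]
  RT 135: heading 45 -> 270
]
FD 15: (12.071,31) -> (12.071,16) [heading=270, draw]
RT 135: heading 270 -> 135
FD 2: (12.071,16) -> (10.657,17.414) [heading=135, draw]
FD 18: (10.657,17.414) -> (-2.071,30.142) [heading=135, draw]
Final: pos=(-2.071,30.142), heading=135, 9 segment(s) drawn

Answer: 135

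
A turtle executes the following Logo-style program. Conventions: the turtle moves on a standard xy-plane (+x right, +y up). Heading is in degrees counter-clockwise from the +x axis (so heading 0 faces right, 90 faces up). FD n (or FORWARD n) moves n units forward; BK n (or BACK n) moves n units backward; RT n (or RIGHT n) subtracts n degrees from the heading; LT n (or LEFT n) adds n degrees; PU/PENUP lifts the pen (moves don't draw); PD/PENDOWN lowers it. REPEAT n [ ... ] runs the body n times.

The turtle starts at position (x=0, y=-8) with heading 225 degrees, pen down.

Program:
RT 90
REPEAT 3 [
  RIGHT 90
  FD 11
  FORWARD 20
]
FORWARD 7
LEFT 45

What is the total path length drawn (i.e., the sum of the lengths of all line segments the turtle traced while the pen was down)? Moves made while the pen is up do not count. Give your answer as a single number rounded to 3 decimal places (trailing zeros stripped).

Answer: 100

Derivation:
Executing turtle program step by step:
Start: pos=(0,-8), heading=225, pen down
RT 90: heading 225 -> 135
REPEAT 3 [
  -- iteration 1/3 --
  RT 90: heading 135 -> 45
  FD 11: (0,-8) -> (7.778,-0.222) [heading=45, draw]
  FD 20: (7.778,-0.222) -> (21.92,13.92) [heading=45, draw]
  -- iteration 2/3 --
  RT 90: heading 45 -> 315
  FD 11: (21.92,13.92) -> (29.698,6.142) [heading=315, draw]
  FD 20: (29.698,6.142) -> (43.841,-8) [heading=315, draw]
  -- iteration 3/3 --
  RT 90: heading 315 -> 225
  FD 11: (43.841,-8) -> (36.062,-15.778) [heading=225, draw]
  FD 20: (36.062,-15.778) -> (21.92,-29.92) [heading=225, draw]
]
FD 7: (21.92,-29.92) -> (16.971,-34.87) [heading=225, draw]
LT 45: heading 225 -> 270
Final: pos=(16.971,-34.87), heading=270, 7 segment(s) drawn

Segment lengths:
  seg 1: (0,-8) -> (7.778,-0.222), length = 11
  seg 2: (7.778,-0.222) -> (21.92,13.92), length = 20
  seg 3: (21.92,13.92) -> (29.698,6.142), length = 11
  seg 4: (29.698,6.142) -> (43.841,-8), length = 20
  seg 5: (43.841,-8) -> (36.062,-15.778), length = 11
  seg 6: (36.062,-15.778) -> (21.92,-29.92), length = 20
  seg 7: (21.92,-29.92) -> (16.971,-34.87), length = 7
Total = 100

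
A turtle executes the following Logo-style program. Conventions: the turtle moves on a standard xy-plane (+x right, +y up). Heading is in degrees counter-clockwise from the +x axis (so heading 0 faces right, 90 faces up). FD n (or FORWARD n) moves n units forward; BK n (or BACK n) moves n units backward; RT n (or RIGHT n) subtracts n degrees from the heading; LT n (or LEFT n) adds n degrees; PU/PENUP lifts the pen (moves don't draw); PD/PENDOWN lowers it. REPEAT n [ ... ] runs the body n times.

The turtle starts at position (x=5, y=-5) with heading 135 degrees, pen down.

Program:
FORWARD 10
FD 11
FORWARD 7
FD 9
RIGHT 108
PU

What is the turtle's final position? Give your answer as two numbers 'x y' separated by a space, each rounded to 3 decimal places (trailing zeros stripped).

Answer: -21.163 21.163

Derivation:
Executing turtle program step by step:
Start: pos=(5,-5), heading=135, pen down
FD 10: (5,-5) -> (-2.071,2.071) [heading=135, draw]
FD 11: (-2.071,2.071) -> (-9.849,9.849) [heading=135, draw]
FD 7: (-9.849,9.849) -> (-14.799,14.799) [heading=135, draw]
FD 9: (-14.799,14.799) -> (-21.163,21.163) [heading=135, draw]
RT 108: heading 135 -> 27
PU: pen up
Final: pos=(-21.163,21.163), heading=27, 4 segment(s) drawn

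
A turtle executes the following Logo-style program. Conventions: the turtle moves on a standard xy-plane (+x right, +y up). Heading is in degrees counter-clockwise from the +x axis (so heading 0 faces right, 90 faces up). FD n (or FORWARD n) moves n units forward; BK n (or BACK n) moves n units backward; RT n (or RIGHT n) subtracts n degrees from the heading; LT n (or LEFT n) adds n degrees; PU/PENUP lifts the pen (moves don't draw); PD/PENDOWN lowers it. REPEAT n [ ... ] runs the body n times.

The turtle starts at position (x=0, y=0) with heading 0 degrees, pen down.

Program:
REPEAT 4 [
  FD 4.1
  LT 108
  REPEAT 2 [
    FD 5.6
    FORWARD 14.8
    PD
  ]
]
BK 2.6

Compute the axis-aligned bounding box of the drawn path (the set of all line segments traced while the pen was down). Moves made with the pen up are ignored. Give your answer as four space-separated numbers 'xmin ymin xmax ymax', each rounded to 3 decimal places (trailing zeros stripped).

Answer: -46.1 -10.081 4.1 42.702

Derivation:
Executing turtle program step by step:
Start: pos=(0,0), heading=0, pen down
REPEAT 4 [
  -- iteration 1/4 --
  FD 4.1: (0,0) -> (4.1,0) [heading=0, draw]
  LT 108: heading 0 -> 108
  REPEAT 2 [
    -- iteration 1/2 --
    FD 5.6: (4.1,0) -> (2.37,5.326) [heading=108, draw]
    FD 14.8: (2.37,5.326) -> (-2.204,19.402) [heading=108, draw]
    PD: pen down
    -- iteration 2/2 --
    FD 5.6: (-2.204,19.402) -> (-3.934,24.727) [heading=108, draw]
    FD 14.8: (-3.934,24.727) -> (-8.508,38.803) [heading=108, draw]
    PD: pen down
  ]
  -- iteration 2/4 --
  FD 4.1: (-8.508,38.803) -> (-9.775,42.702) [heading=108, draw]
  LT 108: heading 108 -> 216
  REPEAT 2 [
    -- iteration 1/2 --
    FD 5.6: (-9.775,42.702) -> (-14.305,39.411) [heading=216, draw]
    FD 14.8: (-14.305,39.411) -> (-26.279,30.712) [heading=216, draw]
    PD: pen down
    -- iteration 2/2 --
    FD 5.6: (-26.279,30.712) -> (-30.809,27.42) [heading=216, draw]
    FD 14.8: (-30.809,27.42) -> (-42.783,18.721) [heading=216, draw]
    PD: pen down
  ]
  -- iteration 3/4 --
  FD 4.1: (-42.783,18.721) -> (-46.1,16.311) [heading=216, draw]
  LT 108: heading 216 -> 324
  REPEAT 2 [
    -- iteration 1/2 --
    FD 5.6: (-46.1,16.311) -> (-41.569,13.019) [heading=324, draw]
    FD 14.8: (-41.569,13.019) -> (-29.596,4.32) [heading=324, draw]
    PD: pen down
    -- iteration 2/2 --
    FD 5.6: (-29.596,4.32) -> (-25.065,1.028) [heading=324, draw]
    FD 14.8: (-25.065,1.028) -> (-13.092,-7.671) [heading=324, draw]
    PD: pen down
  ]
  -- iteration 4/4 --
  FD 4.1: (-13.092,-7.671) -> (-9.775,-10.081) [heading=324, draw]
  LT 108: heading 324 -> 72
  REPEAT 2 [
    -- iteration 1/2 --
    FD 5.6: (-9.775,-10.081) -> (-8.044,-4.755) [heading=72, draw]
    FD 14.8: (-8.044,-4.755) -> (-3.471,9.321) [heading=72, draw]
    PD: pen down
    -- iteration 2/2 --
    FD 5.6: (-3.471,9.321) -> (-1.74,14.647) [heading=72, draw]
    FD 14.8: (-1.74,14.647) -> (2.833,28.722) [heading=72, draw]
    PD: pen down
  ]
]
BK 2.6: (2.833,28.722) -> (2.03,26.25) [heading=72, draw]
Final: pos=(2.03,26.25), heading=72, 21 segment(s) drawn

Segment endpoints: x in {-46.1, -42.783, -41.569, -30.809, -29.596, -26.279, -25.065, -14.305, -13.092, -9.775, -9.775, -8.508, -8.044, -3.934, -3.471, -2.204, -1.74, 0, 2.03, 2.37, 2.833, 4.1}, y in {-10.081, -7.671, -4.755, 0, 1.028, 4.32, 5.326, 9.321, 13.019, 14.647, 16.311, 18.721, 19.402, 24.727, 26.25, 27.42, 28.722, 30.712, 38.803, 39.411, 42.702}
xmin=-46.1, ymin=-10.081, xmax=4.1, ymax=42.702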